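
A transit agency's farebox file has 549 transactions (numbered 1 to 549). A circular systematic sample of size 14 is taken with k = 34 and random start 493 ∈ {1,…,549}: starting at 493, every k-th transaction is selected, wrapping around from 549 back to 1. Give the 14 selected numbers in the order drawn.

Selection 1: 493
Selection 2: 493 + 34 = 527
Selection 3: 527 + 34 = 561 → 561 − 549 = 12
Selection 4: 12 + 34 = 46
Selection 5: 46 + 34 = 80
Selection 6: 80 + 34 = 114
Selection 7: 114 + 34 = 148
Selection 8: 148 + 34 = 182
Selection 9: 182 + 34 = 216
Selection 10: 216 + 34 = 250
Selection 11: 250 + 34 = 284
Selection 12: 284 + 34 = 318
Selection 13: 318 + 34 = 352
Selection 14: 352 + 34 = 386

493, 527, 12, 46, 80, 114, 148, 182, 216, 250, 284, 318, 352, 386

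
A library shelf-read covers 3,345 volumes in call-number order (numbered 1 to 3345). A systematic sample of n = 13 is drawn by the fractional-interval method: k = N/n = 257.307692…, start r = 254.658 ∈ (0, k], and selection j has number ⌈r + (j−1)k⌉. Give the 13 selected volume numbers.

255, 512, 770, 1027, 1284, 1542, 1799, 2056, 2314, 2571, 2828, 3086, 3343

j=1: r + 0k = 254.658 → ⌈·⌉ = 255
j=2: r + 1k = 511.965692… → ⌈·⌉ = 512
j=3: r + 2k = 769.273384… → ⌈·⌉ = 770
j=4: r + 3k = 1026.581076… → ⌈·⌉ = 1027
j=5: r + 4k = 1283.888769… → ⌈·⌉ = 1284
j=6: r + 5k = 1541.196461… → ⌈·⌉ = 1542
j=7: r + 6k = 1798.504153… → ⌈·⌉ = 1799
j=8: r + 7k = 2055.811846… → ⌈·⌉ = 2056
j=9: r + 8k = 2313.119538… → ⌈·⌉ = 2314
j=10: r + 9k = 2570.427230… → ⌈·⌉ = 2571
j=11: r + 10k = 2827.734923… → ⌈·⌉ = 2828
j=12: r + 11k = 3085.042615… → ⌈·⌉ = 3086
j=13: r + 12k = 3342.350307… → ⌈·⌉ = 3343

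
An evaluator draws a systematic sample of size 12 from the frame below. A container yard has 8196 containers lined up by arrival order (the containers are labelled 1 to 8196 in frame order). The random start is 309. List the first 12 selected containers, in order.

309, 992, 1675, 2358, 3041, 3724, 4407, 5090, 5773, 6456, 7139, 7822

k = N/n = 8196/12 = 683
container 1: 309
container 2: 309 + 683 = 992
container 3: 992 + 683 = 1675
container 4: 1675 + 683 = 2358
container 5: 2358 + 683 = 3041
container 6: 3041 + 683 = 3724
container 7: 3724 + 683 = 4407
container 8: 4407 + 683 = 5090
container 9: 5090 + 683 = 5773
container 10: 5773 + 683 = 6456
container 11: 6456 + 683 = 7139
container 12: 7139 + 683 = 7822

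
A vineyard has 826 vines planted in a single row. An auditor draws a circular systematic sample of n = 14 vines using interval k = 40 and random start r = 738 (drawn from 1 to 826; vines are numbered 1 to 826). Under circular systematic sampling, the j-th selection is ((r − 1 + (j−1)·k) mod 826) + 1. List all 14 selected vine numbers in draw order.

Selection 1: 738
Selection 2: 738 + 40 = 778
Selection 3: 778 + 40 = 818
Selection 4: 818 + 40 = 858 → 858 − 826 = 32
Selection 5: 32 + 40 = 72
Selection 6: 72 + 40 = 112
Selection 7: 112 + 40 = 152
Selection 8: 152 + 40 = 192
Selection 9: 192 + 40 = 232
Selection 10: 232 + 40 = 272
Selection 11: 272 + 40 = 312
Selection 12: 312 + 40 = 352
Selection 13: 352 + 40 = 392
Selection 14: 392 + 40 = 432

738, 778, 818, 32, 72, 112, 152, 192, 232, 272, 312, 352, 392, 432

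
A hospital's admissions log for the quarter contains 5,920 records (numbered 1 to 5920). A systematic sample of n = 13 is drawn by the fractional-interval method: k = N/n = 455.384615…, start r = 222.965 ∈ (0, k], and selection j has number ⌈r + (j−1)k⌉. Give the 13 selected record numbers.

223, 679, 1134, 1590, 2045, 2500, 2956, 3411, 3867, 4322, 4777, 5233, 5688

j=1: r + 0k = 222.965 → ⌈·⌉ = 223
j=2: r + 1k = 678.349615… → ⌈·⌉ = 679
j=3: r + 2k = 1133.734230… → ⌈·⌉ = 1134
j=4: r + 3k = 1589.118846… → ⌈·⌉ = 1590
j=5: r + 4k = 2044.503461… → ⌈·⌉ = 2045
j=6: r + 5k = 2499.888076… → ⌈·⌉ = 2500
j=7: r + 6k = 2955.272692… → ⌈·⌉ = 2956
j=8: r + 7k = 3410.657307… → ⌈·⌉ = 3411
j=9: r + 8k = 3866.041923… → ⌈·⌉ = 3867
j=10: r + 9k = 4321.426538… → ⌈·⌉ = 4322
j=11: r + 10k = 4776.811153… → ⌈·⌉ = 4777
j=12: r + 11k = 5232.195769… → ⌈·⌉ = 5233
j=13: r + 12k = 5687.580384… → ⌈·⌉ = 5688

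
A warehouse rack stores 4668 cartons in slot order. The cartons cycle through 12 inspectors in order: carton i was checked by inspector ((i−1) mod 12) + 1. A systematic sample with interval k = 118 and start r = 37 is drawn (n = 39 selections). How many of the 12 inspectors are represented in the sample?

6

Consecutive selections differ by k = 118, so their inspector numbers differ by 118 mod 12 = 10.
gcd(118, 12) = 2, so the sample visits 12/2 = 6 distinct residues mod 12.
Start 37 is inspector 1; the inspectors hit are 1, 3, 5, 7, 9, 11.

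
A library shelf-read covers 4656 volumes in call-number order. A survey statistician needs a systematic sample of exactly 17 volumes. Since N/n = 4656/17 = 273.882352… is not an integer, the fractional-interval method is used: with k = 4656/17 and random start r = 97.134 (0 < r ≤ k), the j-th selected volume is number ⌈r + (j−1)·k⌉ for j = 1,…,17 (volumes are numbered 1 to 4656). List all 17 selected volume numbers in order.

98, 372, 645, 919, 1193, 1467, 1741, 2015, 2289, 2563, 2836, 3110, 3384, 3658, 3932, 4206, 4480

j=1: r + 0k = 97.134 → ⌈·⌉ = 98
j=2: r + 1k = 371.016352… → ⌈·⌉ = 372
j=3: r + 2k = 644.898705… → ⌈·⌉ = 645
j=4: r + 3k = 918.781058… → ⌈·⌉ = 919
j=5: r + 4k = 1192.663411… → ⌈·⌉ = 1193
j=6: r + 5k = 1466.545764… → ⌈·⌉ = 1467
j=7: r + 6k = 1740.428117… → ⌈·⌉ = 1741
j=8: r + 7k = 2014.310470… → ⌈·⌉ = 2015
j=9: r + 8k = 2288.192823… → ⌈·⌉ = 2289
j=10: r + 9k = 2562.075176… → ⌈·⌉ = 2563
j=11: r + 10k = 2835.957529… → ⌈·⌉ = 2836
j=12: r + 11k = 3109.839882… → ⌈·⌉ = 3110
j=13: r + 12k = 3383.722235… → ⌈·⌉ = 3384
j=14: r + 13k = 3657.604588… → ⌈·⌉ = 3658
j=15: r + 14k = 3931.486941… → ⌈·⌉ = 3932
j=16: r + 15k = 4205.369294… → ⌈·⌉ = 4206
j=17: r + 16k = 4479.251647… → ⌈·⌉ = 4480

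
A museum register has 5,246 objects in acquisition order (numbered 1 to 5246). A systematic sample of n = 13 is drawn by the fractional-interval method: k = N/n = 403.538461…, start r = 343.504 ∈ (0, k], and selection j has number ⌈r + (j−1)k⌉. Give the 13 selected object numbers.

j=1: r + 0k = 343.504 → ⌈·⌉ = 344
j=2: r + 1k = 747.042461… → ⌈·⌉ = 748
j=3: r + 2k = 1150.580923… → ⌈·⌉ = 1151
j=4: r + 3k = 1554.119384… → ⌈·⌉ = 1555
j=5: r + 4k = 1957.657846… → ⌈·⌉ = 1958
j=6: r + 5k = 2361.196307… → ⌈·⌉ = 2362
j=7: r + 6k = 2764.734769… → ⌈·⌉ = 2765
j=8: r + 7k = 3168.273230… → ⌈·⌉ = 3169
j=9: r + 8k = 3571.811692… → ⌈·⌉ = 3572
j=10: r + 9k = 3975.350153… → ⌈·⌉ = 3976
j=11: r + 10k = 4378.888615… → ⌈·⌉ = 4379
j=12: r + 11k = 4782.427076… → ⌈·⌉ = 4783
j=13: r + 12k = 5185.965538… → ⌈·⌉ = 5186

344, 748, 1151, 1555, 1958, 2362, 2765, 3169, 3572, 3976, 4379, 4783, 5186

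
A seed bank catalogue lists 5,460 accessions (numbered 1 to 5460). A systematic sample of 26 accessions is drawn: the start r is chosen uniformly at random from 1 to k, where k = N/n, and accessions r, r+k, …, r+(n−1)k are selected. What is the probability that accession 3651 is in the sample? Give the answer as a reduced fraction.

k = 5460/26 = 210.
Accession 3651 is selected iff r ≡ 3651 (mod 210); exactly one such r in {1,…,210}.
Inclusion probability = 1/210.

1/210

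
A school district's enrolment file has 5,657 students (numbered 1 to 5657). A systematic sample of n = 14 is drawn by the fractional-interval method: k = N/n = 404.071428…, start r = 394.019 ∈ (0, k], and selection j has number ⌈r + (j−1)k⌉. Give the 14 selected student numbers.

395, 799, 1203, 1607, 2011, 2415, 2819, 3223, 3627, 4031, 4435, 4839, 5243, 5647

j=1: r + 0k = 394.019 → ⌈·⌉ = 395
j=2: r + 1k = 798.090428… → ⌈·⌉ = 799
j=3: r + 2k = 1202.161857… → ⌈·⌉ = 1203
j=4: r + 3k = 1606.233285… → ⌈·⌉ = 1607
j=5: r + 4k = 2010.304714… → ⌈·⌉ = 2011
j=6: r + 5k = 2414.376142… → ⌈·⌉ = 2415
j=7: r + 6k = 2818.447571… → ⌈·⌉ = 2819
j=8: r + 7k = 3222.519 → ⌈·⌉ = 3223
j=9: r + 8k = 3626.590428… → ⌈·⌉ = 3627
j=10: r + 9k = 4030.661857… → ⌈·⌉ = 4031
j=11: r + 10k = 4434.733285… → ⌈·⌉ = 4435
j=12: r + 11k = 4838.804714… → ⌈·⌉ = 4839
j=13: r + 12k = 5242.876142… → ⌈·⌉ = 5243
j=14: r + 13k = 5646.947571… → ⌈·⌉ = 5647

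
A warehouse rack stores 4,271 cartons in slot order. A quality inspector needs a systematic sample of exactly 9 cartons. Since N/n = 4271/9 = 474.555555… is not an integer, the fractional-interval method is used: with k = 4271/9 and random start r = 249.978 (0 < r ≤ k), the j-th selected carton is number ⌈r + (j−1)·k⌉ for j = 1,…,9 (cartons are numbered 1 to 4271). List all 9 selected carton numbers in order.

250, 725, 1200, 1674, 2149, 2623, 3098, 3572, 4047

j=1: r + 0k = 249.978 → ⌈·⌉ = 250
j=2: r + 1k = 724.533555… → ⌈·⌉ = 725
j=3: r + 2k = 1199.089111… → ⌈·⌉ = 1200
j=4: r + 3k = 1673.644666… → ⌈·⌉ = 1674
j=5: r + 4k = 2148.200222… → ⌈·⌉ = 2149
j=6: r + 5k = 2622.755777… → ⌈·⌉ = 2623
j=7: r + 6k = 3097.311333… → ⌈·⌉ = 3098
j=8: r + 7k = 3571.866888… → ⌈·⌉ = 3572
j=9: r + 8k = 4046.422444… → ⌈·⌉ = 4047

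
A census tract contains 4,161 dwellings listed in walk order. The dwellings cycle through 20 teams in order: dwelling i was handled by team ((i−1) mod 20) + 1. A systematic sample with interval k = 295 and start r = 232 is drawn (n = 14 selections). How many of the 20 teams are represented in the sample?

4

Consecutive selections differ by k = 295, so their team numbers differ by 295 mod 20 = 15.
gcd(295, 20) = 5, so the sample visits 20/5 = 4 distinct residues mod 20.
Start 232 is team 12; the teams hit are 2, 7, 12, 17.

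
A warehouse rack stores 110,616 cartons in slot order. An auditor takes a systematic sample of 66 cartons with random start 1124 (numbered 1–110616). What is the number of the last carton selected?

110064

k = 110616/66 = 1676
66th selection = r + (66−1)·k = 1124 + 65×1676 = 1124 + 108940 = 110064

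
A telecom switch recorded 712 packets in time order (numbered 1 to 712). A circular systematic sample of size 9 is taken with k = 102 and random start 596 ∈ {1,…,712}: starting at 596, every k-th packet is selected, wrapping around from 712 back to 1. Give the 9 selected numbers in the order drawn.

596, 698, 88, 190, 292, 394, 496, 598, 700

Selection 1: 596
Selection 2: 596 + 102 = 698
Selection 3: 698 + 102 = 800 → 800 − 712 = 88
Selection 4: 88 + 102 = 190
Selection 5: 190 + 102 = 292
Selection 6: 292 + 102 = 394
Selection 7: 394 + 102 = 496
Selection 8: 496 + 102 = 598
Selection 9: 598 + 102 = 700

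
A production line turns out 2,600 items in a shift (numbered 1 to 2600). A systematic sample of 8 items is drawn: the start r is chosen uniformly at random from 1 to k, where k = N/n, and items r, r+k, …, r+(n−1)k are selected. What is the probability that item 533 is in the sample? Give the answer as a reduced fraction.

k = 2600/8 = 325.
Item 533 is selected iff r ≡ 533 (mod 325); exactly one such r in {1,…,325}.
Inclusion probability = 1/325.

1/325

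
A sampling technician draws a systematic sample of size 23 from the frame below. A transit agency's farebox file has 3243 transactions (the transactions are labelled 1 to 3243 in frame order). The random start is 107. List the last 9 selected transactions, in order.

k = N/n = 3243/23 = 141
15th selection = 107 + 14×141 = 2081
16th: 2081 + 141 = 2222
17th: 2222 + 141 = 2363
18th: 2363 + 141 = 2504
19th: 2504 + 141 = 2645
20th: 2645 + 141 = 2786
21st: 2786 + 141 = 2927
22nd: 2927 + 141 = 3068
23rd: 3068 + 141 = 3209

2081, 2222, 2363, 2504, 2645, 2786, 2927, 3068, 3209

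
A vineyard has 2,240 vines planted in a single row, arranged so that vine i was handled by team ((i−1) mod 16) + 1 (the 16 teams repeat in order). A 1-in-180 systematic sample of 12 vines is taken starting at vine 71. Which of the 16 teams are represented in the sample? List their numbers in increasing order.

3, 7, 11, 15

Consecutive selections differ by k = 180, so their team numbers differ by 180 mod 16 = 4.
gcd(180, 16) = 4, so the sample visits 16/4 = 4 distinct residues mod 16.
Start 71 is team 7; the teams hit are 3, 7, 11, 15.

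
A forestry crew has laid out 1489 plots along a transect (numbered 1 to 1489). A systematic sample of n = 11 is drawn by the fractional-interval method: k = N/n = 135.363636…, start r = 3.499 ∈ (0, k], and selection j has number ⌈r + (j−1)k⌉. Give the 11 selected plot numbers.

j=1: r + 0k = 3.499 → ⌈·⌉ = 4
j=2: r + 1k = 138.862636… → ⌈·⌉ = 139
j=3: r + 2k = 274.226272… → ⌈·⌉ = 275
j=4: r + 3k = 409.589909… → ⌈·⌉ = 410
j=5: r + 4k = 544.953545… → ⌈·⌉ = 545
j=6: r + 5k = 680.317181… → ⌈·⌉ = 681
j=7: r + 6k = 815.680818… → ⌈·⌉ = 816
j=8: r + 7k = 951.044454… → ⌈·⌉ = 952
j=9: r + 8k = 1086.408090… → ⌈·⌉ = 1087
j=10: r + 9k = 1221.771727… → ⌈·⌉ = 1222
j=11: r + 10k = 1357.135363… → ⌈·⌉ = 1358

4, 139, 275, 410, 545, 681, 816, 952, 1087, 1222, 1358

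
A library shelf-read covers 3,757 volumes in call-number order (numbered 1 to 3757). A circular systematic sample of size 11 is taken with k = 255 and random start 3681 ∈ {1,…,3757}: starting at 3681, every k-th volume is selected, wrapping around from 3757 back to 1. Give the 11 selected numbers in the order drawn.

Selection 1: 3681
Selection 2: 3681 + 255 = 3936 → 3936 − 3757 = 179
Selection 3: 179 + 255 = 434
Selection 4: 434 + 255 = 689
Selection 5: 689 + 255 = 944
Selection 6: 944 + 255 = 1199
Selection 7: 1199 + 255 = 1454
Selection 8: 1454 + 255 = 1709
Selection 9: 1709 + 255 = 1964
Selection 10: 1964 + 255 = 2219
Selection 11: 2219 + 255 = 2474

3681, 179, 434, 689, 944, 1199, 1454, 1709, 1964, 2219, 2474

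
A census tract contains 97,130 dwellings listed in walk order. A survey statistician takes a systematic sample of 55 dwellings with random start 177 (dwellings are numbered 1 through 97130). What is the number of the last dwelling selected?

95541

k = 97130/55 = 1766
55th selection = r + (55−1)·k = 177 + 54×1766 = 177 + 95364 = 95541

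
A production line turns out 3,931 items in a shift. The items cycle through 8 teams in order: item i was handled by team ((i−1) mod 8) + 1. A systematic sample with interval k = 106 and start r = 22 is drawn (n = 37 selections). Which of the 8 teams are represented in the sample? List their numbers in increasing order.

2, 4, 6, 8

Consecutive selections differ by k = 106, so their team numbers differ by 106 mod 8 = 2.
gcd(106, 8) = 2, so the sample visits 8/2 = 4 distinct residues mod 8.
Start 22 is team 6; the teams hit are 2, 4, 6, 8.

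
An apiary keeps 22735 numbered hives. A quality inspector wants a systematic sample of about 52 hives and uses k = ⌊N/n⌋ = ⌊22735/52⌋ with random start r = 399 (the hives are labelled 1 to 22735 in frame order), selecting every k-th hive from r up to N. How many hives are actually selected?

52

k = ⌊22735/52⌋ = 437
Achieved size = ⌊(22735 − 399)/437⌋ + 1 = ⌊22336/437⌋ + 1 = 51 + 1 = 52
(last selection: 399 + 51×437 = 22686 ≤ 22735; next would be 23123 > 22735)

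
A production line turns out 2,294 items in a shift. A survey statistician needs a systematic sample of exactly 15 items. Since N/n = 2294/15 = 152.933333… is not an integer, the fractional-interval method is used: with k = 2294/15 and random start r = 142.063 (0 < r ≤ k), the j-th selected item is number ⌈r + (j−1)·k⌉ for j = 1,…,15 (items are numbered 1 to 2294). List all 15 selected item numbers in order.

j=1: r + 0k = 142.063 → ⌈·⌉ = 143
j=2: r + 1k = 294.996333… → ⌈·⌉ = 295
j=3: r + 2k = 447.929666… → ⌈·⌉ = 448
j=4: r + 3k = 600.863 → ⌈·⌉ = 601
j=5: r + 4k = 753.796333… → ⌈·⌉ = 754
j=6: r + 5k = 906.729666… → ⌈·⌉ = 907
j=7: r + 6k = 1059.663 → ⌈·⌉ = 1060
j=8: r + 7k = 1212.596333… → ⌈·⌉ = 1213
j=9: r + 8k = 1365.529666… → ⌈·⌉ = 1366
j=10: r + 9k = 1518.463 → ⌈·⌉ = 1519
j=11: r + 10k = 1671.396333… → ⌈·⌉ = 1672
j=12: r + 11k = 1824.329666… → ⌈·⌉ = 1825
j=13: r + 12k = 1977.263 → ⌈·⌉ = 1978
j=14: r + 13k = 2130.196333… → ⌈·⌉ = 2131
j=15: r + 14k = 2283.129666… → ⌈·⌉ = 2284

143, 295, 448, 601, 754, 907, 1060, 1213, 1366, 1519, 1672, 1825, 1978, 2131, 2284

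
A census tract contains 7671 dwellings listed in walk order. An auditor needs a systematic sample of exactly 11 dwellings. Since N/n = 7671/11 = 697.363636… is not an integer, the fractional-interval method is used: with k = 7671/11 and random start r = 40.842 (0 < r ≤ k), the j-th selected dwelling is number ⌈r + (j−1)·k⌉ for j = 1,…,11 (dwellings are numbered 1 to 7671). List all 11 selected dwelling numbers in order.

j=1: r + 0k = 40.842 → ⌈·⌉ = 41
j=2: r + 1k = 738.205636… → ⌈·⌉ = 739
j=3: r + 2k = 1435.569272… → ⌈·⌉ = 1436
j=4: r + 3k = 2132.932909… → ⌈·⌉ = 2133
j=5: r + 4k = 2830.296545… → ⌈·⌉ = 2831
j=6: r + 5k = 3527.660181… → ⌈·⌉ = 3528
j=7: r + 6k = 4225.023818… → ⌈·⌉ = 4226
j=8: r + 7k = 4922.387454… → ⌈·⌉ = 4923
j=9: r + 8k = 5619.751090… → ⌈·⌉ = 5620
j=10: r + 9k = 6317.114727… → ⌈·⌉ = 6318
j=11: r + 10k = 7014.478363… → ⌈·⌉ = 7015

41, 739, 1436, 2133, 2831, 3528, 4226, 4923, 5620, 6318, 7015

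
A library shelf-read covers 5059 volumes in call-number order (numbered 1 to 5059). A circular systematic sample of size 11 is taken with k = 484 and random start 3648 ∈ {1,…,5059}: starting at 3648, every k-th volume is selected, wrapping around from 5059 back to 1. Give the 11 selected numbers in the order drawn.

3648, 4132, 4616, 41, 525, 1009, 1493, 1977, 2461, 2945, 3429

Selection 1: 3648
Selection 2: 3648 + 484 = 4132
Selection 3: 4132 + 484 = 4616
Selection 4: 4616 + 484 = 5100 → 5100 − 5059 = 41
Selection 5: 41 + 484 = 525
Selection 6: 525 + 484 = 1009
Selection 7: 1009 + 484 = 1493
Selection 8: 1493 + 484 = 1977
Selection 9: 1977 + 484 = 2461
Selection 10: 2461 + 484 = 2945
Selection 11: 2945 + 484 = 3429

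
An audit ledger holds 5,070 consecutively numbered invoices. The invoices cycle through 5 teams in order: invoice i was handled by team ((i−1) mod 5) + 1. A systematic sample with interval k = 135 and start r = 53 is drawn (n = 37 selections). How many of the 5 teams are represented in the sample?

Consecutive selections differ by k = 135, so their team numbers differ by 135 mod 5 = 0.
gcd(135, 5) = 5, so the sample visits 5/5 = 1 distinct residues mod 5.
Start 53 is team 3; the teams hit are 3.

1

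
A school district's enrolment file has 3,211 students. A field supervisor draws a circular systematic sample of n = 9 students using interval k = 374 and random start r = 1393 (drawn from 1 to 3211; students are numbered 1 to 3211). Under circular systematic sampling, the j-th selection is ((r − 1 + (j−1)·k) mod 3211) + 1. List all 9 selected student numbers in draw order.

Selection 1: 1393
Selection 2: 1393 + 374 = 1767
Selection 3: 1767 + 374 = 2141
Selection 4: 2141 + 374 = 2515
Selection 5: 2515 + 374 = 2889
Selection 6: 2889 + 374 = 3263 → 3263 − 3211 = 52
Selection 7: 52 + 374 = 426
Selection 8: 426 + 374 = 800
Selection 9: 800 + 374 = 1174

1393, 1767, 2141, 2515, 2889, 52, 426, 800, 1174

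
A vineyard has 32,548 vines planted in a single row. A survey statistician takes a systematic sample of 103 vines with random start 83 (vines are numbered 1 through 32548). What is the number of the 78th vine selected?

24415

k = 32548/103 = 316
78th selection = r + (78−1)·k = 83 + 77×316 = 83 + 24332 = 24415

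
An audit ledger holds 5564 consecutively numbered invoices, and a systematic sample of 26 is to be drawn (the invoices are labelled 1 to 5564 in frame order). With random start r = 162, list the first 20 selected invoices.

162, 376, 590, 804, 1018, 1232, 1446, 1660, 1874, 2088, 2302, 2516, 2730, 2944, 3158, 3372, 3586, 3800, 4014, 4228

k = N/n = 5564/26 = 214
invoice 1: 162
invoice 2: 162 + 214 = 376
invoice 3: 376 + 214 = 590
invoice 4: 590 + 214 = 804
invoice 5: 804 + 214 = 1018
invoice 6: 1018 + 214 = 1232
invoice 7: 1232 + 214 = 1446
invoice 8: 1446 + 214 = 1660
invoice 9: 1660 + 214 = 1874
invoice 10: 1874 + 214 = 2088
invoice 11: 2088 + 214 = 2302
invoice 12: 2302 + 214 = 2516
invoice 13: 2516 + 214 = 2730
invoice 14: 2730 + 214 = 2944
invoice 15: 2944 + 214 = 3158
invoice 16: 3158 + 214 = 3372
invoice 17: 3372 + 214 = 3586
invoice 18: 3586 + 214 = 3800
invoice 19: 3800 + 214 = 4014
invoice 20: 4014 + 214 = 4228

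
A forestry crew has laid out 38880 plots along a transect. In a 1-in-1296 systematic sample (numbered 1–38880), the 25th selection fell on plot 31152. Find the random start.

k = 1296
r = 31152 − (25−1)×1296 = 31152 − 31104 = 48

48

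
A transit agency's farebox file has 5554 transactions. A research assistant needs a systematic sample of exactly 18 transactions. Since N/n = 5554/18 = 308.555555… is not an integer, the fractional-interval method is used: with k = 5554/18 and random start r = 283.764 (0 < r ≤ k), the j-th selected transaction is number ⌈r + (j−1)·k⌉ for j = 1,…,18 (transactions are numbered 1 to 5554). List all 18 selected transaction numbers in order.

j=1: r + 0k = 283.764 → ⌈·⌉ = 284
j=2: r + 1k = 592.319555… → ⌈·⌉ = 593
j=3: r + 2k = 900.875111… → ⌈·⌉ = 901
j=4: r + 3k = 1209.430666… → ⌈·⌉ = 1210
j=5: r + 4k = 1517.986222… → ⌈·⌉ = 1518
j=6: r + 5k = 1826.541777… → ⌈·⌉ = 1827
j=7: r + 6k = 2135.097333… → ⌈·⌉ = 2136
j=8: r + 7k = 2443.652888… → ⌈·⌉ = 2444
j=9: r + 8k = 2752.208444… → ⌈·⌉ = 2753
j=10: r + 9k = 3060.764 → ⌈·⌉ = 3061
j=11: r + 10k = 3369.319555… → ⌈·⌉ = 3370
j=12: r + 11k = 3677.875111… → ⌈·⌉ = 3678
j=13: r + 12k = 3986.430666… → ⌈·⌉ = 3987
j=14: r + 13k = 4294.986222… → ⌈·⌉ = 4295
j=15: r + 14k = 4603.541777… → ⌈·⌉ = 4604
j=16: r + 15k = 4912.097333… → ⌈·⌉ = 4913
j=17: r + 16k = 5220.652888… → ⌈·⌉ = 5221
j=18: r + 17k = 5529.208444… → ⌈·⌉ = 5530

284, 593, 901, 1210, 1518, 1827, 2136, 2444, 2753, 3061, 3370, 3678, 3987, 4295, 4604, 4913, 5221, 5530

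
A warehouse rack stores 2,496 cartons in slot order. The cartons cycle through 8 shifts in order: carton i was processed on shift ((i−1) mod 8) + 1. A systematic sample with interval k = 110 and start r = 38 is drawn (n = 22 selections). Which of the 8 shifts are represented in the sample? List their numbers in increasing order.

2, 4, 6, 8

Consecutive selections differ by k = 110, so their shift numbers differ by 110 mod 8 = 6.
gcd(110, 8) = 2, so the sample visits 8/2 = 4 distinct residues mod 8.
Start 38 is shift 6; the shifts hit are 2, 4, 6, 8.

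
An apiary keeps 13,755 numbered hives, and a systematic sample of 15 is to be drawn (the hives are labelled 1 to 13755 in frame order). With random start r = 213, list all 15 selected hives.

k = N/n = 13755/15 = 917
hive 1: 213
hive 2: 213 + 917 = 1130
hive 3: 1130 + 917 = 2047
hive 4: 2047 + 917 = 2964
hive 5: 2964 + 917 = 3881
hive 6: 3881 + 917 = 4798
hive 7: 4798 + 917 = 5715
hive 8: 5715 + 917 = 6632
hive 9: 6632 + 917 = 7549
hive 10: 7549 + 917 = 8466
hive 11: 8466 + 917 = 9383
hive 12: 9383 + 917 = 10300
hive 13: 10300 + 917 = 11217
hive 14: 11217 + 917 = 12134
hive 15: 12134 + 917 = 13051

213, 1130, 2047, 2964, 3881, 4798, 5715, 6632, 7549, 8466, 9383, 10300, 11217, 12134, 13051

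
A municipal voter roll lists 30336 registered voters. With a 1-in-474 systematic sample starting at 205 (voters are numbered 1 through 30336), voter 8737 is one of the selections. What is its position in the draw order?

k = 474
position = (8737 − 205)/474 + 1 = 8532/474 + 1 = 18 + 1 = 19

19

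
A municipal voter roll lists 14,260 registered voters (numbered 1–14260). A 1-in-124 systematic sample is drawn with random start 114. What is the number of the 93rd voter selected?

11522

k = 124
93rd selection = r + (93−1)·k = 114 + 92×124 = 114 + 11408 = 11522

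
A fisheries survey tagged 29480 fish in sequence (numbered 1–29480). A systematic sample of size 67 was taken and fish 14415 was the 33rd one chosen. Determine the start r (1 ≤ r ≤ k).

335

k = 29480/67 = 440
r = 14415 − (33−1)×440 = 14415 − 14080 = 335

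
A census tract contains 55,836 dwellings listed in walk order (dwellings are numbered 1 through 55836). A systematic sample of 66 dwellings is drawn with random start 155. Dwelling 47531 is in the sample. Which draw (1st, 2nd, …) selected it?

k = 55836/66 = 846
position = (47531 − 155)/846 + 1 = 47376/846 + 1 = 56 + 1 = 57

57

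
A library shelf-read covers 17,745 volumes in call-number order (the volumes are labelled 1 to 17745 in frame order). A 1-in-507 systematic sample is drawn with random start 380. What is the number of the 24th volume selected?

12041

k = 507
24th selection = r + (24−1)·k = 380 + 23×507 = 380 + 11661 = 12041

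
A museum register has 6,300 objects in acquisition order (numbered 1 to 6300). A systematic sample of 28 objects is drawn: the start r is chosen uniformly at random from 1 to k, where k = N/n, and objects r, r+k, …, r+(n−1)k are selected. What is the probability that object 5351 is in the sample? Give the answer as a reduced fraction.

k = 6300/28 = 225.
Object 5351 is selected iff r ≡ 5351 (mod 225); exactly one such r in {1,…,225}.
Inclusion probability = 1/225.

1/225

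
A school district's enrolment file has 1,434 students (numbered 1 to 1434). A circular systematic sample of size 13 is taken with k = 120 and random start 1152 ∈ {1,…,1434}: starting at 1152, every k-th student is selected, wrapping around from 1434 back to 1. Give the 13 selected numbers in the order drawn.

1152, 1272, 1392, 78, 198, 318, 438, 558, 678, 798, 918, 1038, 1158

Selection 1: 1152
Selection 2: 1152 + 120 = 1272
Selection 3: 1272 + 120 = 1392
Selection 4: 1392 + 120 = 1512 → 1512 − 1434 = 78
Selection 5: 78 + 120 = 198
Selection 6: 198 + 120 = 318
Selection 7: 318 + 120 = 438
Selection 8: 438 + 120 = 558
Selection 9: 558 + 120 = 678
Selection 10: 678 + 120 = 798
Selection 11: 798 + 120 = 918
Selection 12: 918 + 120 = 1038
Selection 13: 1038 + 120 = 1158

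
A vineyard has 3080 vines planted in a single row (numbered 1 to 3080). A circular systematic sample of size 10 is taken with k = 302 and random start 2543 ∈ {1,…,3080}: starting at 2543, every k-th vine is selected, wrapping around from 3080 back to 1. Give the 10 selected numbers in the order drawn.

Selection 1: 2543
Selection 2: 2543 + 302 = 2845
Selection 3: 2845 + 302 = 3147 → 3147 − 3080 = 67
Selection 4: 67 + 302 = 369
Selection 5: 369 + 302 = 671
Selection 6: 671 + 302 = 973
Selection 7: 973 + 302 = 1275
Selection 8: 1275 + 302 = 1577
Selection 9: 1577 + 302 = 1879
Selection 10: 1879 + 302 = 2181

2543, 2845, 67, 369, 671, 973, 1275, 1577, 1879, 2181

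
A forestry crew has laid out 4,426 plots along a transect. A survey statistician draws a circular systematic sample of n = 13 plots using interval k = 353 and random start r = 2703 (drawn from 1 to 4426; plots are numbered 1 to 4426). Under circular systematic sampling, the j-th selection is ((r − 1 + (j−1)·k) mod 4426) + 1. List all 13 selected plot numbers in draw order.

2703, 3056, 3409, 3762, 4115, 42, 395, 748, 1101, 1454, 1807, 2160, 2513

Selection 1: 2703
Selection 2: 2703 + 353 = 3056
Selection 3: 3056 + 353 = 3409
Selection 4: 3409 + 353 = 3762
Selection 5: 3762 + 353 = 4115
Selection 6: 4115 + 353 = 4468 → 4468 − 4426 = 42
Selection 7: 42 + 353 = 395
Selection 8: 395 + 353 = 748
Selection 9: 748 + 353 = 1101
Selection 10: 1101 + 353 = 1454
Selection 11: 1454 + 353 = 1807
Selection 12: 1807 + 353 = 2160
Selection 13: 2160 + 353 = 2513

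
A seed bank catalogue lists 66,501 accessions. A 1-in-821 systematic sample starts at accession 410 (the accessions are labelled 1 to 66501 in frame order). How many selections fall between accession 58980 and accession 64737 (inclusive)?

k = 821
First selection ≥ 58980: 410 + ⌈(58980−410)/821⌉·821 = 410 + 72×821 = 59522
Last selection ≤ 64737: 410 + ⌊(64737−410)/821⌋·821 = 410 + 78×821 = 64448
Count = 78 − 72 + 1 = 7

7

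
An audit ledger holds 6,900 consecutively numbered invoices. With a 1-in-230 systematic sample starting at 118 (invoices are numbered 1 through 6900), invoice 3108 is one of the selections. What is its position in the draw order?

k = 230
position = (3108 − 118)/230 + 1 = 2990/230 + 1 = 13 + 1 = 14

14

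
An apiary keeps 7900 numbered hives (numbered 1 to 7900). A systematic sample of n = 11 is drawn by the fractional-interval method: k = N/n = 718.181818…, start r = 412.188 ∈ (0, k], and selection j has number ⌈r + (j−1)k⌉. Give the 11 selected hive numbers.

413, 1131, 1849, 2567, 3285, 4004, 4722, 5440, 6158, 6876, 7595

j=1: r + 0k = 412.188 → ⌈·⌉ = 413
j=2: r + 1k = 1130.369818… → ⌈·⌉ = 1131
j=3: r + 2k = 1848.551636… → ⌈·⌉ = 1849
j=4: r + 3k = 2566.733454… → ⌈·⌉ = 2567
j=5: r + 4k = 3284.915272… → ⌈·⌉ = 3285
j=6: r + 5k = 4003.097090… → ⌈·⌉ = 4004
j=7: r + 6k = 4721.278909… → ⌈·⌉ = 4722
j=8: r + 7k = 5439.460727… → ⌈·⌉ = 5440
j=9: r + 8k = 6157.642545… → ⌈·⌉ = 6158
j=10: r + 9k = 6875.824363… → ⌈·⌉ = 6876
j=11: r + 10k = 7594.006181… → ⌈·⌉ = 7595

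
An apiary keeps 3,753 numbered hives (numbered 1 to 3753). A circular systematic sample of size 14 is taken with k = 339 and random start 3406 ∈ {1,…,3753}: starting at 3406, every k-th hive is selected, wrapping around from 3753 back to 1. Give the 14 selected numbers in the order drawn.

3406, 3745, 331, 670, 1009, 1348, 1687, 2026, 2365, 2704, 3043, 3382, 3721, 307

Selection 1: 3406
Selection 2: 3406 + 339 = 3745
Selection 3: 3745 + 339 = 4084 → 4084 − 3753 = 331
Selection 4: 331 + 339 = 670
Selection 5: 670 + 339 = 1009
Selection 6: 1009 + 339 = 1348
Selection 7: 1348 + 339 = 1687
Selection 8: 1687 + 339 = 2026
Selection 9: 2026 + 339 = 2365
Selection 10: 2365 + 339 = 2704
Selection 11: 2704 + 339 = 3043
Selection 12: 3043 + 339 = 3382
Selection 13: 3382 + 339 = 3721
Selection 14: 3721 + 339 = 4060 → 4060 − 3753 = 307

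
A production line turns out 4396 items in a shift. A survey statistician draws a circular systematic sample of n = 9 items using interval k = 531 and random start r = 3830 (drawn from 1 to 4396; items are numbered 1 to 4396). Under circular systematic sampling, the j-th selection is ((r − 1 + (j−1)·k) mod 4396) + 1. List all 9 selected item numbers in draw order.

Selection 1: 3830
Selection 2: 3830 + 531 = 4361
Selection 3: 4361 + 531 = 4892 → 4892 − 4396 = 496
Selection 4: 496 + 531 = 1027
Selection 5: 1027 + 531 = 1558
Selection 6: 1558 + 531 = 2089
Selection 7: 2089 + 531 = 2620
Selection 8: 2620 + 531 = 3151
Selection 9: 3151 + 531 = 3682

3830, 4361, 496, 1027, 1558, 2089, 2620, 3151, 3682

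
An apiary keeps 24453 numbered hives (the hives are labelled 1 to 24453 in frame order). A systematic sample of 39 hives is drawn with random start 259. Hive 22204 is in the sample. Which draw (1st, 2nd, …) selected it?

36

k = 24453/39 = 627
position = (22204 − 259)/627 + 1 = 21945/627 + 1 = 35 + 1 = 36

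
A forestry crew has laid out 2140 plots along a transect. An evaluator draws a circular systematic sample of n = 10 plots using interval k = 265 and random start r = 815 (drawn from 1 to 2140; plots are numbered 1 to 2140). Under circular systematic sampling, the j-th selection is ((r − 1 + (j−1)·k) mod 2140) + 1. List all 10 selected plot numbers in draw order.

815, 1080, 1345, 1610, 1875, 2140, 265, 530, 795, 1060

Selection 1: 815
Selection 2: 815 + 265 = 1080
Selection 3: 1080 + 265 = 1345
Selection 4: 1345 + 265 = 1610
Selection 5: 1610 + 265 = 1875
Selection 6: 1875 + 265 = 2140
Selection 7: 2140 + 265 = 2405 → 2405 − 2140 = 265
Selection 8: 265 + 265 = 530
Selection 9: 530 + 265 = 795
Selection 10: 795 + 265 = 1060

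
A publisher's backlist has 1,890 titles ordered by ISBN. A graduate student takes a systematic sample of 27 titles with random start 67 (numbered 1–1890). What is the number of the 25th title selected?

k = 1890/27 = 70
25th selection = r + (25−1)·k = 67 + 24×70 = 67 + 1680 = 1747

1747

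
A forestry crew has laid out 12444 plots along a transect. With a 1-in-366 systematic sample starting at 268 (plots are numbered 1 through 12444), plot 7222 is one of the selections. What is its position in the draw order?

20

k = 366
position = (7222 − 268)/366 + 1 = 6954/366 + 1 = 19 + 1 = 20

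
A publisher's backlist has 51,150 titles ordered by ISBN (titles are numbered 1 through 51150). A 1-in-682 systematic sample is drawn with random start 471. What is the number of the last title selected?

50939

k = 682
75th selection = r + (75−1)·k = 471 + 74×682 = 471 + 50468 = 50939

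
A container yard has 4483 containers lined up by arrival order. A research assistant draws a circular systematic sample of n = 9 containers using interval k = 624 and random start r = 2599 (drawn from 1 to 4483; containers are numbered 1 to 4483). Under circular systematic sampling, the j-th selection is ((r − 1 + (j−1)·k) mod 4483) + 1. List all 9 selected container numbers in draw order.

Selection 1: 2599
Selection 2: 2599 + 624 = 3223
Selection 3: 3223 + 624 = 3847
Selection 4: 3847 + 624 = 4471
Selection 5: 4471 + 624 = 5095 → 5095 − 4483 = 612
Selection 6: 612 + 624 = 1236
Selection 7: 1236 + 624 = 1860
Selection 8: 1860 + 624 = 2484
Selection 9: 2484 + 624 = 3108

2599, 3223, 3847, 4471, 612, 1236, 1860, 2484, 3108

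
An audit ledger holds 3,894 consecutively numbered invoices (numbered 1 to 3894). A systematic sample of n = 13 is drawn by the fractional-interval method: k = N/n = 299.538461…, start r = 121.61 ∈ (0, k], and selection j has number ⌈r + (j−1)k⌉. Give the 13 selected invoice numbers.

j=1: r + 0k = 121.61 → ⌈·⌉ = 122
j=2: r + 1k = 421.148461… → ⌈·⌉ = 422
j=3: r + 2k = 720.686923… → ⌈·⌉ = 721
j=4: r + 3k = 1020.225384… → ⌈·⌉ = 1021
j=5: r + 4k = 1319.763846… → ⌈·⌉ = 1320
j=6: r + 5k = 1619.302307… → ⌈·⌉ = 1620
j=7: r + 6k = 1918.840769… → ⌈·⌉ = 1919
j=8: r + 7k = 2218.379230… → ⌈·⌉ = 2219
j=9: r + 8k = 2517.917692… → ⌈·⌉ = 2518
j=10: r + 9k = 2817.456153… → ⌈·⌉ = 2818
j=11: r + 10k = 3116.994615… → ⌈·⌉ = 3117
j=12: r + 11k = 3416.533076… → ⌈·⌉ = 3417
j=13: r + 12k = 3716.071538… → ⌈·⌉ = 3717

122, 422, 721, 1021, 1320, 1620, 1919, 2219, 2518, 2818, 3117, 3417, 3717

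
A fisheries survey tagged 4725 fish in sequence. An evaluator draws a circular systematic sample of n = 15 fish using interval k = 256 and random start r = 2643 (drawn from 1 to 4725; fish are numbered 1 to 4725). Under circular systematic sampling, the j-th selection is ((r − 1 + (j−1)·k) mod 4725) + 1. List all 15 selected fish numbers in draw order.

Selection 1: 2643
Selection 2: 2643 + 256 = 2899
Selection 3: 2899 + 256 = 3155
Selection 4: 3155 + 256 = 3411
Selection 5: 3411 + 256 = 3667
Selection 6: 3667 + 256 = 3923
Selection 7: 3923 + 256 = 4179
Selection 8: 4179 + 256 = 4435
Selection 9: 4435 + 256 = 4691
Selection 10: 4691 + 256 = 4947 → 4947 − 4725 = 222
Selection 11: 222 + 256 = 478
Selection 12: 478 + 256 = 734
Selection 13: 734 + 256 = 990
Selection 14: 990 + 256 = 1246
Selection 15: 1246 + 256 = 1502

2643, 2899, 3155, 3411, 3667, 3923, 4179, 4435, 4691, 222, 478, 734, 990, 1246, 1502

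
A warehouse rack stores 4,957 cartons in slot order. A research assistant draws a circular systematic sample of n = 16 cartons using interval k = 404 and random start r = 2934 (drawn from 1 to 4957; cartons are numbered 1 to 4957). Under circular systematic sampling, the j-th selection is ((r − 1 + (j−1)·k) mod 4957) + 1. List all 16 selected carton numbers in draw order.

2934, 3338, 3742, 4146, 4550, 4954, 401, 805, 1209, 1613, 2017, 2421, 2825, 3229, 3633, 4037

Selection 1: 2934
Selection 2: 2934 + 404 = 3338
Selection 3: 3338 + 404 = 3742
Selection 4: 3742 + 404 = 4146
Selection 5: 4146 + 404 = 4550
Selection 6: 4550 + 404 = 4954
Selection 7: 4954 + 404 = 5358 → 5358 − 4957 = 401
Selection 8: 401 + 404 = 805
Selection 9: 805 + 404 = 1209
Selection 10: 1209 + 404 = 1613
Selection 11: 1613 + 404 = 2017
Selection 12: 2017 + 404 = 2421
Selection 13: 2421 + 404 = 2825
Selection 14: 2825 + 404 = 3229
Selection 15: 3229 + 404 = 3633
Selection 16: 3633 + 404 = 4037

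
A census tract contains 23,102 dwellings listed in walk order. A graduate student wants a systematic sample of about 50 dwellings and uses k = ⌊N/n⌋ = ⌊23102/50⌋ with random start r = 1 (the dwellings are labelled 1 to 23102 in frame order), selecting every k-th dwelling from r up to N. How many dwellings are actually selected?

51

k = ⌊23102/50⌋ = 462
Achieved size = ⌊(23102 − 1)/462⌋ + 1 = ⌊23101/462⌋ + 1 = 50 + 1 = 51
(last selection: 1 + 50×462 = 23101 ≤ 23102; next would be 23563 > 23102)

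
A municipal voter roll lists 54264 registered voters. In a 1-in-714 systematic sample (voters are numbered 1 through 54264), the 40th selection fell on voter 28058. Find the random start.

k = 714
r = 28058 − (40−1)×714 = 28058 − 27846 = 212

212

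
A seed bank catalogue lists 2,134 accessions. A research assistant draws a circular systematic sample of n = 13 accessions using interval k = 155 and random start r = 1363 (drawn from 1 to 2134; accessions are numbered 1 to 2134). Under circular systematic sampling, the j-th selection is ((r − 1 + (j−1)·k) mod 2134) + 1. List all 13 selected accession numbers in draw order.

1363, 1518, 1673, 1828, 1983, 4, 159, 314, 469, 624, 779, 934, 1089

Selection 1: 1363
Selection 2: 1363 + 155 = 1518
Selection 3: 1518 + 155 = 1673
Selection 4: 1673 + 155 = 1828
Selection 5: 1828 + 155 = 1983
Selection 6: 1983 + 155 = 2138 → 2138 − 2134 = 4
Selection 7: 4 + 155 = 159
Selection 8: 159 + 155 = 314
Selection 9: 314 + 155 = 469
Selection 10: 469 + 155 = 624
Selection 11: 624 + 155 = 779
Selection 12: 779 + 155 = 934
Selection 13: 934 + 155 = 1089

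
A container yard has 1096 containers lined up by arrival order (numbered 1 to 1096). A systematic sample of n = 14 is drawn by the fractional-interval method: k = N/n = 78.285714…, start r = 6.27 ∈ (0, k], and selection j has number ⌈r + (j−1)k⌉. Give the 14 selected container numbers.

7, 85, 163, 242, 320, 398, 476, 555, 633, 711, 790, 868, 946, 1024

j=1: r + 0k = 6.27 → ⌈·⌉ = 7
j=2: r + 1k = 84.555714… → ⌈·⌉ = 85
j=3: r + 2k = 162.841428… → ⌈·⌉ = 163
j=4: r + 3k = 241.127142… → ⌈·⌉ = 242
j=5: r + 4k = 319.412857… → ⌈·⌉ = 320
j=6: r + 5k = 397.698571… → ⌈·⌉ = 398
j=7: r + 6k = 475.984285… → ⌈·⌉ = 476
j=8: r + 7k = 554.27 → ⌈·⌉ = 555
j=9: r + 8k = 632.555714… → ⌈·⌉ = 633
j=10: r + 9k = 710.841428… → ⌈·⌉ = 711
j=11: r + 10k = 789.127142… → ⌈·⌉ = 790
j=12: r + 11k = 867.412857… → ⌈·⌉ = 868
j=13: r + 12k = 945.698571… → ⌈·⌉ = 946
j=14: r + 13k = 1023.984285… → ⌈·⌉ = 1024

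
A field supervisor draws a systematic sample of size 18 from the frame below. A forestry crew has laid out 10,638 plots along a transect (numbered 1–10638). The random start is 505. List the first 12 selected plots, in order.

k = N/n = 10638/18 = 591
plot 1: 505
plot 2: 505 + 591 = 1096
plot 3: 1096 + 591 = 1687
plot 4: 1687 + 591 = 2278
plot 5: 2278 + 591 = 2869
plot 6: 2869 + 591 = 3460
plot 7: 3460 + 591 = 4051
plot 8: 4051 + 591 = 4642
plot 9: 4642 + 591 = 5233
plot 10: 5233 + 591 = 5824
plot 11: 5824 + 591 = 6415
plot 12: 6415 + 591 = 7006

505, 1096, 1687, 2278, 2869, 3460, 4051, 4642, 5233, 5824, 6415, 7006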